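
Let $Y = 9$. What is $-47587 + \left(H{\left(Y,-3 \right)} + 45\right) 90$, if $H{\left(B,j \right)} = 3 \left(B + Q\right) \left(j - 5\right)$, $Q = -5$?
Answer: $-52177$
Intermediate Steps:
$H{\left(B,j \right)} = 3 \left(-5 + B\right) \left(-5 + j\right)$ ($H{\left(B,j \right)} = 3 \left(B - 5\right) \left(j - 5\right) = 3 \left(-5 + B\right) \left(-5 + j\right)$)
$-47587 + \left(H{\left(Y,-3 \right)} + 45\right) 90 = -47587 + \left(\left(75 - 135 - -45 + 3 \cdot 9 \left(-3\right)\right) + 45\right) 90 = -47587 + \left(\left(75 - 135 + 45 - 81\right) + 45\right) 90 = -47587 + \left(-96 + 45\right) 90 = -47587 - 4590 = -52177$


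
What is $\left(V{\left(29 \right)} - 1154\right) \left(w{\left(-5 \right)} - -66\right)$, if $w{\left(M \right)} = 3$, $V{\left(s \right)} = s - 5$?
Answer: $-77970$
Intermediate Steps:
$V{\left(s \right)} = -5 + s$ ($V{\left(s \right)} = s - 5 = -5 + s$)
$\left(V{\left(29 \right)} - 1154\right) \left(w{\left(-5 \right)} - -66\right) = \left(\left(-5 + 29\right) - 1154\right) \left(3 - -66\right) = \left(24 - 1154\right) \left(3 + 66\right) = \left(-1130\right) 69 = -77970$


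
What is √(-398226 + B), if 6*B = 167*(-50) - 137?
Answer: 3*I*√177618/2 ≈ 632.17*I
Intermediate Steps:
B = -2829/2 (B = (167*(-50) - 137)/6 = (-8350 - 137)/6 = (⅙)*(-8487) = -2829/2 ≈ -1414.5)
√(-398226 + B) = √(-398226 - 2829/2) = √(-799281/2) = 3*I*√177618/2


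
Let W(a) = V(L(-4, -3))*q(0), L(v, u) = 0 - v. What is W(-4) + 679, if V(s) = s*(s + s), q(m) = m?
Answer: 679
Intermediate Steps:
L(v, u) = -v
V(s) = 2*s**2 (V(s) = s*(2*s) = 2*s**2)
W(a) = 0 (W(a) = (2*(-1*(-4))**2)*0 = (2*4**2)*0 = (2*16)*0 = 32*0 = 0)
W(-4) + 679 = 0 + 679 = 679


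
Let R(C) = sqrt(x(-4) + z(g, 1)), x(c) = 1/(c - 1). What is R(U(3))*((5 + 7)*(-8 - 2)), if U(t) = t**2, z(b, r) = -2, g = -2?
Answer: -24*I*sqrt(55) ≈ -177.99*I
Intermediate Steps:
x(c) = 1/(-1 + c)
R(C) = I*sqrt(55)/5 (R(C) = sqrt(1/(-1 - 4) - 2) = sqrt(1/(-5) - 2) = sqrt(-1/5 - 2) = sqrt(-11/5) = I*sqrt(55)/5)
R(U(3))*((5 + 7)*(-8 - 2)) = (I*sqrt(55)/5)*((5 + 7)*(-8 - 2)) = (I*sqrt(55)/5)*(12*(-10)) = (I*sqrt(55)/5)*(-120) = -24*I*sqrt(55)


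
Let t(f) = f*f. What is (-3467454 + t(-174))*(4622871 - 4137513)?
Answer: -1668261839724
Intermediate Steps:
t(f) = f**2
(-3467454 + t(-174))*(4622871 - 4137513) = (-3467454 + (-174)**2)*(4622871 - 4137513) = (-3467454 + 30276)*485358 = -3437178*485358 = -1668261839724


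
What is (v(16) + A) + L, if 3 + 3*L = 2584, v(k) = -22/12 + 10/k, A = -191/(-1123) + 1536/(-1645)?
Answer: 12685447591/14778680 ≈ 858.36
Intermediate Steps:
A = -1410733/1847335 (A = -191*(-1/1123) + 1536*(-1/1645) = 191/1123 - 1536/1645 = -1410733/1847335 ≈ -0.76366)
v(k) = -11/6 + 10/k (v(k) = -22*1/12 + 10/k = -11/6 + 10/k)
L = 2581/3 (L = -1 + (⅓)*2584 = -1 + 2584/3 = 2581/3 ≈ 860.33)
(v(16) + A) + L = ((-11/6 + 10/16) - 1410733/1847335) + 2581/3 = ((-11/6 + 10*(1/16)) - 1410733/1847335) + 2581/3 = ((-11/6 + 5/8) - 1410733/1847335) + 2581/3 = (-29/24 - 1410733/1847335) + 2581/3 = -87430307/44336040 + 2581/3 = 12685447591/14778680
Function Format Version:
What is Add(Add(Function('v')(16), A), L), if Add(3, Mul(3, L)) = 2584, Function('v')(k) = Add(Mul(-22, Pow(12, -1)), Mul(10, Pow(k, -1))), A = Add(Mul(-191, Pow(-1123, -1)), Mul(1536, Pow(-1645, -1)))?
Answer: Rational(12685447591, 14778680) ≈ 858.36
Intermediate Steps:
A = Rational(-1410733, 1847335) (A = Add(Mul(-191, Rational(-1, 1123)), Mul(1536, Rational(-1, 1645))) = Add(Rational(191, 1123), Rational(-1536, 1645)) = Rational(-1410733, 1847335) ≈ -0.76366)
Function('v')(k) = Add(Rational(-11, 6), Mul(10, Pow(k, -1))) (Function('v')(k) = Add(Mul(-22, Rational(1, 12)), Mul(10, Pow(k, -1))) = Add(Rational(-11, 6), Mul(10, Pow(k, -1))))
L = Rational(2581, 3) (L = Add(-1, Mul(Rational(1, 3), 2584)) = Add(-1, Rational(2584, 3)) = Rational(2581, 3) ≈ 860.33)
Add(Add(Function('v')(16), A), L) = Add(Add(Add(Rational(-11, 6), Mul(10, Pow(16, -1))), Rational(-1410733, 1847335)), Rational(2581, 3)) = Add(Add(Add(Rational(-11, 6), Mul(10, Rational(1, 16))), Rational(-1410733, 1847335)), Rational(2581, 3)) = Add(Add(Add(Rational(-11, 6), Rational(5, 8)), Rational(-1410733, 1847335)), Rational(2581, 3)) = Add(Add(Rational(-29, 24), Rational(-1410733, 1847335)), Rational(2581, 3)) = Add(Rational(-87430307, 44336040), Rational(2581, 3)) = Rational(12685447591, 14778680)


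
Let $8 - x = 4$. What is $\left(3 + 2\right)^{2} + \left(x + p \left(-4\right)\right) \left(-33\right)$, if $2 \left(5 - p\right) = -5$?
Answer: $883$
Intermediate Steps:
$p = \frac{15}{2}$ ($p = 5 - - \frac{5}{2} = 5 + \frac{5}{2} = \frac{15}{2} \approx 7.5$)
$x = 4$ ($x = 8 - 4 = 4$)
$\left(3 + 2\right)^{2} + \left(x + p \left(-4\right)\right) \left(-33\right) = \left(3 + 2\right)^{2} + \left(4 + \frac{15}{2} \left(-4\right)\right) \left(-33\right) = 5^{2} + \left(4 - 30\right) \left(-33\right) = 25 - -858 = 25 + 858 = 883$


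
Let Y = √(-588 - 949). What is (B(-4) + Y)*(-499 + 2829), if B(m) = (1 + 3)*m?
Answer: -37280 + 2330*I*√1537 ≈ -37280.0 + 91347.0*I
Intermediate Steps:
B(m) = 4*m
Y = I*√1537 (Y = √(-1537) = I*√1537 ≈ 39.205*I)
(B(-4) + Y)*(-499 + 2829) = (4*(-4) + I*√1537)*(-499 + 2829) = (-16 + I*√1537)*2330 = -37280 + 2330*I*√1537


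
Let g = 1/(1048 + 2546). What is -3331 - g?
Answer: -11971615/3594 ≈ -3331.0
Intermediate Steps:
g = 1/3594 ≈ 0.00027824
-3331 - g = -3331 - 1*1/3594 = -3331 - 1/3594 = -11971615/3594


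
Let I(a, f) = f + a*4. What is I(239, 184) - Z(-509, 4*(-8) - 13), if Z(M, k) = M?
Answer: 1649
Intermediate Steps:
I(a, f) = f + 4*a
I(239, 184) - Z(-509, 4*(-8) - 13) = (184 + 4*239) - 1*(-509) = (184 + 956) + 509 = 1140 + 509 = 1649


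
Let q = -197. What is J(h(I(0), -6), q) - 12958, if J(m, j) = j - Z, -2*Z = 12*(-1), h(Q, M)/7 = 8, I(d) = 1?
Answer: -13161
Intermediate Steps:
h(Q, M) = 56 (h(Q, M) = 7*8 = 56)
Z = 6 (Z = -6*(-1) = -½*(-12) = 6)
J(m, j) = -6 + j (J(m, j) = j - 1*6 = j - 6 = -6 + j)
J(h(I(0), -6), q) - 12958 = (-6 - 197) - 12958 = -203 - 12958 = -13161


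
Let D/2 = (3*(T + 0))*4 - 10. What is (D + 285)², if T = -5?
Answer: 21025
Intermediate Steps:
D = -140 (D = 2*((3*(-5 + 0))*4 - 10) = 2*((3*(-5))*4 - 10) = 2*(-15*4 - 10) = 2*(-60 - 10) = 2*(-70) = -140)
(D + 285)² = (-140 + 285)² = 145² = 21025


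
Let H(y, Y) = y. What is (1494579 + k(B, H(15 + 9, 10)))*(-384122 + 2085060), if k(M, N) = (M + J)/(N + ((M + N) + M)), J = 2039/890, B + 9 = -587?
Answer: 1294176607772796229/509080 ≈ 2.5422e+12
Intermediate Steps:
B = -596 (B = -9 - 587 = -596)
J = 2039/890 (J = 2039*(1/890) = 2039/890 ≈ 2.2910)
k(M, N) = (2039/890 + M)/(2*M + 2*N) (k(M, N) = (M + 2039/890)/(N + ((M + N) + M)) = (2039/890 + M)/(N + (N + 2*M)) = (2039/890 + M)/(2*M + 2*N))
(1494579 + k(B, H(15 + 9, 10)))*(-384122 + 2085060) = (1494579 + (2039/1780 + (½)*(-596))/(-596 + (15 + 9)))*(-384122 + 2085060) = (1494579 + (2039/1780 - 298)/(-596 + 24))*1700938 = (1494579 - 528401/1780/(-572))*1700938 = (1494579 - 1/572*(-528401/1780))*1700938 = (1494579 + 528401/1018160)*1700938 = (1521721083041/1018160)*1700938 = 1294176607772796229/509080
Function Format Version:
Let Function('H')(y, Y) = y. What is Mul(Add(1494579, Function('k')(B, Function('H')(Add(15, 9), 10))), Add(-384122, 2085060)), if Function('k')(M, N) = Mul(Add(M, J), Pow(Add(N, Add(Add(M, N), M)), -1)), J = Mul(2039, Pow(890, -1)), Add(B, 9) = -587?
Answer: Rational(1294176607772796229, 509080) ≈ 2.5422e+12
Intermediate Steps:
B = -596 (B = Add(-9, -587) = -596)
J = Rational(2039, 890) (J = Mul(2039, Rational(1, 890)) = Rational(2039, 890) ≈ 2.2910)
Function('k')(M, N) = Mul(Pow(Add(Mul(2, M), Mul(2, N)), -1), Add(Rational(2039, 890), M)) (Function('k')(M, N) = Mul(Add(M, Rational(2039, 890)), Pow(Add(N, Add(Add(M, N), M)), -1)) = Mul(Add(Rational(2039, 890), M), Pow(Add(N, Add(N, Mul(2, M))), -1)) = Mul(Add(Rational(2039, 890), M), Pow(Add(Mul(2, M), Mul(2, N)), -1)) = Mul(Pow(Add(Mul(2, M), Mul(2, N)), -1), Add(Rational(2039, 890), M)))
Mul(Add(1494579, Function('k')(B, Function('H')(Add(15, 9), 10))), Add(-384122, 2085060)) = Mul(Add(1494579, Mul(Pow(Add(-596, Add(15, 9)), -1), Add(Rational(2039, 1780), Mul(Rational(1, 2), -596)))), Add(-384122, 2085060)) = Mul(Add(1494579, Mul(Pow(Add(-596, 24), -1), Add(Rational(2039, 1780), -298))), 1700938) = Mul(Add(1494579, Mul(Pow(-572, -1), Rational(-528401, 1780))), 1700938) = Mul(Add(1494579, Mul(Rational(-1, 572), Rational(-528401, 1780))), 1700938) = Mul(Add(1494579, Rational(528401, 1018160)), 1700938) = Mul(Rational(1521721083041, 1018160), 1700938) = Rational(1294176607772796229, 509080)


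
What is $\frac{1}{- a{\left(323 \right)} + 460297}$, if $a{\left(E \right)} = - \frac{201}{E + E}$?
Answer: $\frac{646}{297352063} \approx 2.1725 \cdot 10^{-6}$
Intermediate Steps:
$a{\left(E \right)} = - \frac{201}{2 E}$
$\frac{1}{- a{\left(323 \right)} + 460297} = \frac{1}{- \frac{-201}{2 \cdot 323} + 460297} = \frac{1}{\left(-1\right) \left(- \frac{201}{646}\right) + 460297} = \frac{1}{\frac{201}{646} + 460297} = \frac{1}{\frac{297352063}{646}} = \frac{646}{297352063}$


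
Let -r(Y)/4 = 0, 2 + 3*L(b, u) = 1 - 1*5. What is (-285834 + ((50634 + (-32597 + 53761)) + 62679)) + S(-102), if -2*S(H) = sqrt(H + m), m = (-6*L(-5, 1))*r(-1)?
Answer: -151357 - I*sqrt(102)/2 ≈ -1.5136e+5 - 5.0498*I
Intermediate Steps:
L(b, u) = -2 (L(b, u) = -2/3 + (1 - 1*5)/3 = -2/3 + (1 - 5)/3 = -2/3 + (1/3)*(-4) = -2/3 - 4/3 = -2)
r(Y) = 0 (r(Y) = -4*0 = 0)
m = 0 (m = -6*(-2)*0 = 12*0 = 0)
S(H) = -sqrt(H)/2 (S(H) = -sqrt(H + 0)/2 = -sqrt(H)/2)
(-285834 + ((50634 + (-32597 + 53761)) + 62679)) + S(-102) = (-285834 + ((50634 + (-32597 + 53761)) + 62679)) - I*sqrt(102)/2 = (-285834 + ((50634 + 21164) + 62679)) - I*sqrt(102)/2 = (-285834 + (71798 + 62679)) - I*sqrt(102)/2 = (-285834 + 134477) - I*sqrt(102)/2 = -151357 - I*sqrt(102)/2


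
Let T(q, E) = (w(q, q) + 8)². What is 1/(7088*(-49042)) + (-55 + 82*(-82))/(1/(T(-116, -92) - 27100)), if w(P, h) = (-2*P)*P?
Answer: -1705591268758871817345/347609696 ≈ -4.9066e+12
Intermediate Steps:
w(P, h) = -2*P²
T(q, E) = (8 - 2*q²)² (T(q, E) = (-2*q² + 8)² = (8 - 2*q²)²)
1/(7088*(-49042)) + (-55 + 82*(-82))/(1/(T(-116, -92) - 27100)) = 1/(7088*(-49042)) + (-55 + 82*(-82))/(1/(4*(-4 + (-116)²)² - 27100)) = (1/7088)*(-1/49042) + (-55 - 6724)/(1/(4*(-4 + 13456)² - 27100)) = -1/347609696 - 6779/(1/(4*13452² - 27100)) = -1/347609696 - 6779/(1/(4*180956304 - 27100)) = -1/347609696 - 6779/(1/(723825216 - 27100)) = -1/347609696 - 6779/(1/723798116) = -1/347609696 - 6779/1/723798116 = -1/347609696 - 6779*723798116 = -1/347609696 - 4906627428364 = -1705591268758871817345/347609696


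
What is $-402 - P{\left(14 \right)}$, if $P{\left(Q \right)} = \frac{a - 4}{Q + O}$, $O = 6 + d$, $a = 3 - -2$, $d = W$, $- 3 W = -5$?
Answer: $- \frac{26133}{65} \approx -402.05$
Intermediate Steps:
$W = \frac{5}{3}$ ($W = \left(- \frac{1}{3}\right) \left(-5\right) = \frac{5}{3} \approx 1.6667$)
$d = \frac{5}{3} \approx 1.6667$
$a = 5$ ($a = 3 + 2 = 5$)
$O = \frac{23}{3}$ ($O = 6 + \frac{5}{3} = \frac{23}{3} \approx 7.6667$)
$P{\left(Q \right)} = \frac{1}{\frac{23}{3} + Q}$ ($P{\left(Q \right)} = \frac{5 - 4}{Q + \frac{23}{3}} = 1 \frac{1}{\frac{23}{3} + Q} = \frac{1}{\frac{23}{3} + Q}$)
$-402 - P{\left(14 \right)} = -402 - \frac{3}{23 + 3 \cdot 14} = -402 - \frac{3}{23 + 42} = -402 - \frac{3}{65} = - \frac{26133}{65}$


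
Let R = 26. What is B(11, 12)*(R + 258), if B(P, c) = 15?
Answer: 4260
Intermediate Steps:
B(11, 12)*(R + 258) = 15*(26 + 258) = 15*284 = 4260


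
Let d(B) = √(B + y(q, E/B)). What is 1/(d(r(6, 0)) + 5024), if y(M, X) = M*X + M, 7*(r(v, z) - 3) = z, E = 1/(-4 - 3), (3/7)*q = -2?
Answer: 45216/227165197 - 3*I*√13/227165197 ≈ 0.00019904 - 4.7616e-8*I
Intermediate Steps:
q = -14/3 (q = (7/3)*(-2) = -14/3 ≈ -4.6667)
E = -⅐ (E = 1/(-7) = -⅐ ≈ -0.14286)
r(v, z) = 3 + z/7
y(M, X) = M + M*X
d(B) = √(-14/3 + B + 2/(3*B)) (d(B) = √(B - 14*(1 - 1/(7*B))/3) = √(B + (-14/3 + 2/(3*B))) = √(-14/3 + B + 2/(3*B)))
1/(d(r(6, 0)) + 5024) = 1/(√(-42 + 6/(3 + (⅐)*0) + 9*(3 + (⅐)*0))/3 + 5024) = 1/(√(-42 + 6/(3 + 0) + 9*(3 + 0))/3 + 5024) = 1/(√(-42 + 6/3 + 9*3)/3 + 5024) = 1/(√(-42 + 6*(⅓) + 27)/3 + 5024) = 1/(√(-42 + 2 + 27)/3 + 5024) = 1/(√(-13)/3 + 5024) = 1/((I*√13)/3 + 5024) = 1/(I*√13/3 + 5024) = 1/(5024 + I*√13/3)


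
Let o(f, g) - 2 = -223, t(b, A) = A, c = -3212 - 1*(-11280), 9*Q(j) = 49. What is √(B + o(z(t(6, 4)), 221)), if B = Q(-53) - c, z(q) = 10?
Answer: 2*I*√18638/3 ≈ 91.014*I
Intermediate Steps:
Q(j) = 49/9 (Q(j) = (⅑)*49 = 49/9)
c = 8068 (c = -3212 + 11280 = 8068)
o(f, g) = -221 (o(f, g) = 2 - 223 = -221)
B = -72563/9 (B = 49/9 - 1*8068 = 49/9 - 8068 = -72563/9 ≈ -8062.6)
√(B + o(z(t(6, 4)), 221)) = √(-72563/9 - 221) = √(-74552/9) = 2*I*√18638/3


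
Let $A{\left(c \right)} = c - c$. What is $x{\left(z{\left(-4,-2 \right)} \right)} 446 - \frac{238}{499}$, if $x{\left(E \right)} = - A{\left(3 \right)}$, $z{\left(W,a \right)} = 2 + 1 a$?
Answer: $- \frac{238}{499} \approx -0.47695$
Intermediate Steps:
$A{\left(c \right)} = 0$
$z{\left(W,a \right)} = 2 + a$
$x{\left(E \right)} = 0$ ($x{\left(E \right)} = \left(-1\right) 0 = 0$)
$x{\left(z{\left(-4,-2 \right)} \right)} 446 - \frac{238}{499} = 0 \cdot 446 - \frac{238}{499} = 0 - \frac{238}{499} = - \frac{238}{499}$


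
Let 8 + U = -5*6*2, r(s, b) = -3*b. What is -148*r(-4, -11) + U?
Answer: -4952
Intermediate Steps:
U = -68 (U = -8 - 5*6*2 = -8 - 30*2 = -8 - 60 = -68)
-148*r(-4, -11) + U = -(-444)*(-11) - 68 = -148*33 - 68 = -4884 - 68 = -4952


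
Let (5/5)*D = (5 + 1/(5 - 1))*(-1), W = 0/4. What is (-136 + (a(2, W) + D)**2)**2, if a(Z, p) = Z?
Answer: 4028049/256 ≈ 15735.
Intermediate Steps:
W = 0 (W = 0*(1/4) = 0)
D = -21/4 (D = (5 + 1/(5 - 1))*(-1) = (5 + 1/4)*(-1) = (21/4)*(-1) = -21/4 ≈ -5.2500)
(-136 + (a(2, W) + D)**2)**2 = (-136 + (2 - 21/4)**2)**2 = (-136 + (-13/4)**2)**2 = (-136 + 169/16)**2 = (-2007/16)**2 = 4028049/256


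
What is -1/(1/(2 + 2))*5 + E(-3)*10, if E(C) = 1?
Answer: -10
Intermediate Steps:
-1/(1/(2 + 2))*5 + E(-3)*10 = -1/(1/(2 + 2))*5 + 1*10 = -1/(1/4)*5 + 10 = -1/1/4*5 + 10 = -1*4*5 + 10 = -4*5 + 10 = -20 + 10 = -10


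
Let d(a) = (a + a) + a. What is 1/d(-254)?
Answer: -1/762 ≈ -0.0013123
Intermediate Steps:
d(a) = 3*a (d(a) = 2*a + a = 3*a)
1/d(-254) = 1/(3*(-254)) = 1/(-762) = -1/762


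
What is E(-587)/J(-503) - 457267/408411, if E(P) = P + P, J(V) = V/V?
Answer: -479931781/408411 ≈ -1175.1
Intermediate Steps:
J(V) = 1
E(P) = 2*P
E(-587)/J(-503) - 457267/408411 = (2*(-587))/1 - 457267/408411 = -1174*1 - 457267*1/408411 = -1174 - 457267/408411 = -479931781/408411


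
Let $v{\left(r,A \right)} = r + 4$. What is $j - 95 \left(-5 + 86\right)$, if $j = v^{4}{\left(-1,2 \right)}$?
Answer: $-7614$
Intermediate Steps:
$v{\left(r,A \right)} = 4 + r$
$j = 81$ ($j = \left(4 - 1\right)^{4} = 3^{4} = 81$)
$j - 95 \left(-5 + 86\right) = 81 - 95 \left(-5 + 86\right) = 81 - 7695 = -7614$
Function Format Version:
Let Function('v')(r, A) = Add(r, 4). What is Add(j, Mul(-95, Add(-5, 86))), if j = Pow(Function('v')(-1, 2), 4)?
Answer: -7614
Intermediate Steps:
Function('v')(r, A) = Add(4, r)
j = 81 (j = Pow(Add(4, -1), 4) = Pow(3, 4) = 81)
Add(j, Mul(-95, Add(-5, 86))) = Add(81, Mul(-95, Add(-5, 86))) = Add(81, Mul(-95, 81)) = Add(81, -7695) = -7614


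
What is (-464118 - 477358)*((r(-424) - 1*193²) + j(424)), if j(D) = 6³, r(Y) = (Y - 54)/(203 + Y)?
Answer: 7704865410940/221 ≈ 3.4864e+10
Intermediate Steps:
r(Y) = (-54 + Y)/(203 + Y)
j(D) = 216
(-464118 - 477358)*((r(-424) - 1*193²) + j(424)) = (-464118 - 477358)*(((-54 - 424)/(203 - 424) - 1*193²) + 216) = -941476*((-478/(-221) - 1*37249) + 216) = -941476*((-1/221*(-478) - 37249) + 216) = -941476*((478/221 - 37249) + 216) = -941476*(-8231551/221 + 216) = -941476*(-8183815/221) = 7704865410940/221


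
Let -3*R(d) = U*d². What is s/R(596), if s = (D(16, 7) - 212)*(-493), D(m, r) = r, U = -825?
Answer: 20213/19536880 ≈ 0.0010346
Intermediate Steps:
R(d) = 275*d² (R(d) = -(-275)*d² = 275*d²)
s = 101065 (s = (7 - 212)*(-493) = -205*(-493) = 101065)
s/R(596) = 101065/((275*596²)) = 101065/((275*355216)) = 101065/97684400 = 101065*(1/97684400) = 20213/19536880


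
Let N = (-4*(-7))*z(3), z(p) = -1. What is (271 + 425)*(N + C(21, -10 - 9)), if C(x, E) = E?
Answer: -32712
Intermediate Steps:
N = -28 (N = -4*(-7)*(-1) = 28*(-1) = -28)
(271 + 425)*(N + C(21, -10 - 9)) = (271 + 425)*(-28 + (-10 - 9)) = 696*(-28 - 19) = 696*(-47) = -32712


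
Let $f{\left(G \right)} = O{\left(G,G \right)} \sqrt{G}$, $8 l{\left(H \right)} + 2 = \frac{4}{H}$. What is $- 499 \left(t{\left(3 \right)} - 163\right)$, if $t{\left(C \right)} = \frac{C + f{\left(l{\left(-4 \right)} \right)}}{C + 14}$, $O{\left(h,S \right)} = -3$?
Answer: $\frac{1381232}{17} + \frac{1497 i \sqrt{6}}{68} \approx 81249.0 + 53.925 i$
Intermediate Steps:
$l{\left(H \right)} = - \frac{1}{4} + \frac{1}{2 H}$ ($l{\left(H \right)} = - \frac{1}{4} + \frac{4 \frac{1}{H}}{8} = - \frac{1}{4} + \frac{1}{2 H}$)
$f{\left(G \right)} = - 3 \sqrt{G}$
$t{\left(C \right)} = \frac{C - \frac{3 i \sqrt{6}}{4}}{14 + C}$ ($t{\left(C \right)} = \frac{C - 3 \sqrt{\frac{2 - -4}{4 \left(-4\right)}}}{C + 14} = \frac{C - 3 \sqrt{\frac{1}{4} \left(- \frac{1}{4}\right) \left(2 + 4\right)}}{14 + C} = \frac{C - 3 \sqrt{\frac{1}{4} \left(- \frac{1}{4}\right) 6}}{14 + C} = \frac{C - 3 \sqrt{- \frac{3}{8}}}{14 + C} = \frac{C - 3 \frac{i \sqrt{6}}{4}}{14 + C} = \frac{C - \frac{3 i \sqrt{6}}{4}}{14 + C}$)
$- 499 \left(t{\left(3 \right)} - 163\right) = - 499 \left(\frac{3 - \frac{3 i \sqrt{6}}{4}}{14 + 3} - 163\right) = - 499 \left(\frac{3 - \frac{3 i \sqrt{6}}{4}}{17} - 163\right) = - 499 \left(\left(\frac{3}{17} - \frac{3 i \sqrt{6}}{68}\right) - 163\right) = - 499 \left(- \frac{2768}{17} - \frac{3 i \sqrt{6}}{68}\right) = \frac{1381232}{17} + \frac{1497 i \sqrt{6}}{68}$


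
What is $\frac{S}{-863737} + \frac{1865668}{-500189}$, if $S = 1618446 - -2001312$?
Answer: $- \frac{3422009615578}{432031746293} \approx -7.9207$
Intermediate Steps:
$S = 3619758$ ($S = 1618446 + 2001312 = 3619758$)
$\frac{S}{-863737} + \frac{1865668}{-500189} = \frac{3619758}{-863737} + \frac{1865668}{-500189} = 3619758 \left(- \frac{1}{863737}\right) + 1865668 \left(- \frac{1}{500189}\right) = - \frac{3619758}{863737} - \frac{1865668}{500189} = - \frac{3422009615578}{432031746293}$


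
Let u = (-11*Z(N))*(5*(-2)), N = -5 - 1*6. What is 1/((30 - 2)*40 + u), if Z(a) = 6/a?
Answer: 1/1060 ≈ 0.00094340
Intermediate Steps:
N = -11 (N = -5 - 6 = -11)
u = -60 (u = (-66/(-11))*(5*(-2)) = -66*(-1)/11*(-10) = -11*(-6/11)*(-10) = 6*(-10) = -60)
1/((30 - 2)*40 + u) = 1/((30 - 2)*40 - 60) = 1/(28*40 - 60) = 1/(1120 - 60) = 1/1060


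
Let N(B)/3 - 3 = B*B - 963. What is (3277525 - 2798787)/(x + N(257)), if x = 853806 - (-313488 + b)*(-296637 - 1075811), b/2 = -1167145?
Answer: -478738/3633936571471 ≈ -1.3174e-7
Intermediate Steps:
b = -2334290 (b = 2*(-1167145) = -2334290)
N(B) = -2880 + 3*B² (N(B) = 9 + 3*(B*B - 963) = 9 + 3*(B² - 963) = 9 + 3*(-963 + B²) = 9 + (-2889 + 3*B²) = -2880 + 3*B²)
x = -3633936766738 (x = 853806 - (-313488 - 2334290)*(-296637 - 1075811) = 853806 - (-2647778)*(-1372448) = 853806 - 1*3633937620544 = 853806 - 3633937620544 = -3633936766738)
(3277525 - 2798787)/(x + N(257)) = (3277525 - 2798787)/(-3633936766738 + (-2880 + 3*257²)) = 478738/(-3633936766738 + (-2880 + 3*66049)) = 478738/(-3633936766738 + (-2880 + 198147)) = 478738/(-3633936766738 + 195267) = 478738/(-3633936571471) = 478738*(-1/3633936571471) = -478738/3633936571471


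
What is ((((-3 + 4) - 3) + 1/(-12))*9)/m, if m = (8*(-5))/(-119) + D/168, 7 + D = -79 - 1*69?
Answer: 2142/67 ≈ 31.970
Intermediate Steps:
D = -155 (D = -7 + (-79 - 1*69) = -7 + (-79 - 69) = -7 - 148 = -155)
m = -1675/2856 (m = (8*(-5))/(-119) - 155/168 = -40*(-1/119) - 155*1/168 = 40/119 - 155/168 = -1675/2856 ≈ -0.58648)
((((-3 + 4) - 3) + 1/(-12))*9)/m = ((((-3 + 4) - 3) + 1/(-12))*9)/(-1675/2856) = (((1 - 3) - 1/12)*9)*(-2856/1675) = ((-2 - 1/12)*9)*(-2856/1675) = -25/12*9*(-2856/1675) = -75/4*(-2856/1675) = 2142/67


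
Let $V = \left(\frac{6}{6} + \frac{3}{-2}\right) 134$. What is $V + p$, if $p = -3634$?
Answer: $-3701$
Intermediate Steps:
$V = -67$ ($V = \left(6 \cdot \frac{1}{6} + 3 \left(- \frac{1}{2}\right)\right) 134 = \left(1 - \frac{3}{2}\right) 134 = \left(- \frac{1}{2}\right) 134 = -67$)
$V + p = -67 - 3634 = -3701$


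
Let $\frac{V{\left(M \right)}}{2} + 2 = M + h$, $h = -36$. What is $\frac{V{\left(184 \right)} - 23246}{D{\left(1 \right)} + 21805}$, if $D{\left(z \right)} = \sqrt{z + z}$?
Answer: $- \frac{500511970}{475458023} + \frac{22954 \sqrt{2}}{475458023} \approx -1.0526$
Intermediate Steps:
$V{\left(M \right)} = -76 + 2 M$ ($V{\left(M \right)} = -4 + 2 \left(M - 36\right) = -4 + 2 \left(-36 + M\right) = -4 + \left(-72 + 2 M\right) = -76 + 2 M$)
$D{\left(z \right)} = \sqrt{2} \sqrt{z}$ ($D{\left(z \right)} = \sqrt{2 z} = \sqrt{2} \sqrt{z}$)
$\frac{V{\left(184 \right)} - 23246}{D{\left(1 \right)} + 21805} = \frac{\left(-76 + 2 \cdot 184\right) - 23246}{\sqrt{2} \sqrt{1} + 21805} = \frac{\left(-76 + 368\right) - 23246}{\sqrt{2} \cdot 1 + 21805} = \frac{292 - 23246}{\sqrt{2} + 21805} = - \frac{22954}{21805 + \sqrt{2}}$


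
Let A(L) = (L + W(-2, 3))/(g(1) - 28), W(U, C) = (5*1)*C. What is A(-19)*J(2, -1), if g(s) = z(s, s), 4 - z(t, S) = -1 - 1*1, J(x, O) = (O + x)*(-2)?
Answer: -4/11 ≈ -0.36364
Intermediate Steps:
W(U, C) = 5*C
J(x, O) = -2*O - 2*x
z(t, S) = 6 (z(t, S) = 4 - (-1 - 1*1) = 4 - (-1 - 1) = 4 - 1*(-2) = 4 + 2 = 6)
g(s) = 6
A(L) = -15/22 - L/22 (A(L) = (L + 5*3)/(6 - 28) = (L + 15)/(-22) = (15 + L)*(-1/22) = -15/22 - L/22)
A(-19)*J(2, -1) = (-15/22 - 1/22*(-19))*(-2*(-1) - 2*2) = (-15/22 + 19/22)*(2 - 4) = (2/11)*(-2) = -4/11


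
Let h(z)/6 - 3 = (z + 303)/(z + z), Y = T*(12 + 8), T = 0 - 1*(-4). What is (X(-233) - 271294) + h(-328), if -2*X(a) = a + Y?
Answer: -88953361/328 ≈ -2.7120e+5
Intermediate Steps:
T = 4 (T = 0 + 4 = 4)
Y = 80 (Y = 4*(12 + 8) = 4*20 = 80)
X(a) = -40 - a/2 (X(a) = -(a + 80)/2 = -(80 + a)/2 = -40 - a/2)
h(z) = 18 + 3*(303 + z)/z (h(z) = 18 + 6*((z + 303)/(z + z)) = 18 + 6*((303 + z)/((2*z))) = 18 + 6*((303 + z)*(1/(2*z))) = 18 + 6*((303 + z)/(2*z)) = 18 + 3*(303 + z)/z)
(X(-233) - 271294) + h(-328) = ((-40 - 1/2*(-233)) - 271294) + (21 + 909/(-328)) = ((-40 + 233/2) - 271294) + (21 + 909*(-1/328)) = (153/2 - 271294) + (21 - 909/328) = -542435/2 + 5979/328 = -88953361/328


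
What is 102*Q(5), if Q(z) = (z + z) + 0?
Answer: 1020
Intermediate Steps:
Q(z) = 2*z (Q(z) = 2*z + 0 = 2*z)
102*Q(5) = 102*(2*5) = 102*10 = 1020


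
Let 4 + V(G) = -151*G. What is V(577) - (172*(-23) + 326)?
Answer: -83501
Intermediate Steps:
V(G) = -4 - 151*G
V(577) - (172*(-23) + 326) = (-4 - 151*577) - (172*(-23) + 326) = (-4 - 87127) - (-3956 + 326) = -87131 - 1*(-3630) = -87131 + 3630 = -83501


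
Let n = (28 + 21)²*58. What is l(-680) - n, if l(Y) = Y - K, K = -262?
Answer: -139676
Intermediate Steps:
l(Y) = 262 + Y (l(Y) = Y - 1*(-262) = Y + 262 = 262 + Y)
n = 139258 (n = 49²*58 = 2401*58 = 139258)
l(-680) - n = (262 - 680) - 1*139258 = -418 - 139258 = -139676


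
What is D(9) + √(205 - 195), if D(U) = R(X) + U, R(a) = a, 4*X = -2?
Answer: 17/2 + √10 ≈ 11.662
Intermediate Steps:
X = -½ (X = (¼)*(-2) = -½ ≈ -0.50000)
D(U) = -½ + U
D(9) + √(205 - 195) = (-½ + 9) + √(205 - 195) = 17/2 + √10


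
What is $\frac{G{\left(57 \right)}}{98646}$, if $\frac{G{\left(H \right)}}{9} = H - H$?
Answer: $0$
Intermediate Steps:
$G{\left(H \right)} = 0$ ($G{\left(H \right)} = 9 \left(H - H\right) = 9 \cdot 0 = 0$)
$\frac{G{\left(57 \right)}}{98646} = \frac{0}{98646} = 0 \cdot \frac{1}{98646} = 0$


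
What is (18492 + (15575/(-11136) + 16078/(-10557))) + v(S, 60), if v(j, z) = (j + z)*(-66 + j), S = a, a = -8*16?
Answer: 1241504921495/39187584 ≈ 31681.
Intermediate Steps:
a = -128
S = -128
v(j, z) = (-66 + j)*(j + z)
(18492 + (15575/(-11136) + 16078/(-10557))) + v(S, 60) = (18492 + (15575/(-11136) + 16078/(-10557))) + ((-128)**2 - 66*(-128) - 66*60 - 128*60) = (18492 + (15575*(-1/11136) + 16078*(-1/10557))) + (16384 + 8448 - 3960 - 7680) = (18492 + (-15575/11136 - 16078/10557)) + 13192 = (18492 - 114489961/39187584) + 13192 = 724542313367/39187584 + 13192 = 1241504921495/39187584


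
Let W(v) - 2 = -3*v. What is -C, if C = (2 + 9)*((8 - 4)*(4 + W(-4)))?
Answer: -792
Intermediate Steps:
W(v) = 2 - 3*v
C = 792 (C = (2 + 9)*((8 - 4)*(4 + (2 - 3*(-4)))) = 11*(4*(4 + (2 + 12))) = 11*(4*(4 + 14)) = 11*(4*18) = 11*72 = 792)
-C = -1*792 = -792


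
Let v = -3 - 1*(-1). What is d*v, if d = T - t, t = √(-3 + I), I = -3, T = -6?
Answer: 12 + 2*I*√6 ≈ 12.0 + 4.899*I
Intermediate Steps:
t = I*√6 (t = √(-3 - 3) = √(-6) = I*√6 ≈ 2.4495*I)
v = -2 (v = -3 + 1 = -2)
d = -6 - I*√6 ≈ -6.0 - 2.4495*I
d*v = (-6 - I*√6)*(-2) = 12 + 2*I*√6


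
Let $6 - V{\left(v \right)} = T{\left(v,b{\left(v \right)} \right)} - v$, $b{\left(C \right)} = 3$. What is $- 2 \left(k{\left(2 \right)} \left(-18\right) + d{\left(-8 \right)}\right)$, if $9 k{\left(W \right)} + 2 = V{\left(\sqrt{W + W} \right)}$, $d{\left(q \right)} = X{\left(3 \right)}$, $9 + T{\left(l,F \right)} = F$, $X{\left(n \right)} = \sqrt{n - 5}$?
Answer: $48 - 2 i \sqrt{2} \approx 48.0 - 2.8284 i$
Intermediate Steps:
$X{\left(n \right)} = \sqrt{-5 + n}$
$T{\left(l,F \right)} = -9 + F$
$d{\left(q \right)} = i \sqrt{2}$ ($d{\left(q \right)} = \sqrt{-5 + 3} = \sqrt{-2} = i \sqrt{2}$)
$V{\left(v \right)} = 12 + v$ ($V{\left(v \right)} = 6 - \left(\left(-9 + 3\right) - v\right) = 6 - \left(-6 - v\right) = 6 + \left(6 + v\right) = 12 + v$)
$k{\left(W \right)} = \frac{10}{9} + \frac{\sqrt{2} \sqrt{W}}{9}$ ($k{\left(W \right)} = - \frac{2}{9} + \frac{12 + \sqrt{W + W}}{9} = - \frac{2}{9} + \frac{12 + \sqrt{2 W}}{9} = - \frac{2}{9} + \frac{12 + \sqrt{2} \sqrt{W}}{9} = - \frac{2}{9} + \left(\frac{4}{3} + \frac{\sqrt{2} \sqrt{W}}{9}\right) = \frac{10}{9} + \frac{\sqrt{2} \sqrt{W}}{9}$)
$- 2 \left(k{\left(2 \right)} \left(-18\right) + d{\left(-8 \right)}\right) = - 2 \left(\left(\frac{10}{9} + \frac{\sqrt{2} \sqrt{2}}{9}\right) \left(-18\right) + i \sqrt{2}\right) = - 2 \left(\left(\frac{10}{9} + \frac{2}{9}\right) \left(-18\right) + i \sqrt{2}\right) = - 2 \left(\frac{4}{3} \left(-18\right) + i \sqrt{2}\right) = - 2 \left(-24 + i \sqrt{2}\right) = 48 - 2 i \sqrt{2}$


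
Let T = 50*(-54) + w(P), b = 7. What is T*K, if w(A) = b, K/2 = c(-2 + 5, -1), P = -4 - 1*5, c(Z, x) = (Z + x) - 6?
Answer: 21544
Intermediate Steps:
c(Z, x) = -6 + Z + x
P = -9 (P = -4 - 5 = -9)
K = -8 (K = 2*(-6 + (-2 + 5) - 1) = 2*(-6 + 3 - 1) = 2*(-4) = -8)
w(A) = 7
T = -2693 (T = 50*(-54) + 7 = -2700 + 7 = -2693)
T*K = -2693*(-8) = 21544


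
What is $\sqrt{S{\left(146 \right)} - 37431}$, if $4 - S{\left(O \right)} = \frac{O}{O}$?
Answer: $2 i \sqrt{9357} \approx 193.46 i$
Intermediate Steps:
$S{\left(O \right)} = 3$ ($S{\left(O \right)} = 4 - \frac{O}{O} = 4 - 1 = 3$)
$\sqrt{S{\left(146 \right)} - 37431} = \sqrt{3 - 37431} = \sqrt{-37428} = 2 i \sqrt{9357}$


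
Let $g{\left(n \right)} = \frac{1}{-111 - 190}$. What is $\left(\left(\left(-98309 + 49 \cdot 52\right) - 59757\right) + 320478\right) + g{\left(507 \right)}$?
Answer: $\frac{49652959}{301} \approx 1.6496 \cdot 10^{5}$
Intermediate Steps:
$g{\left(n \right)} = - \frac{1}{301}$ ($g{\left(n \right)} = \frac{1}{-301} = - \frac{1}{301}$)
$\left(\left(\left(-98309 + 49 \cdot 52\right) - 59757\right) + 320478\right) + g{\left(507 \right)} = \left(\left(\left(-98309 + 49 \cdot 52\right) - 59757\right) + 320478\right) - \frac{1}{301} = \left(\left(\left(-98309 + 2548\right) - 59757\right) + 320478\right) - \frac{1}{301} = \left(\left(-95761 - 59757\right) + 320478\right) - \frac{1}{301} = \left(-155518 + 320478\right) - \frac{1}{301} = 164960 - \frac{1}{301} = \frac{49652959}{301}$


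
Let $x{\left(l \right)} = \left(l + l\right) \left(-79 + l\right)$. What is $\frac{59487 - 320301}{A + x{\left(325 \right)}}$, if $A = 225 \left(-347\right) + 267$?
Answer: $- \frac{43469}{13682} \approx -3.1771$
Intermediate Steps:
$x{\left(l \right)} = 2 l \left(-79 + l\right)$
$A = -77808$ ($A = -78075 + 267 = -77808$)
$\frac{59487 - 320301}{A + x{\left(325 \right)}} = \frac{59487 - 320301}{-77808 + 2 \cdot 325 \left(-79 + 325\right)} = - \frac{260814}{-77808 + 2 \cdot 325 \cdot 246} = - \frac{260814}{-77808 + 159900} = - \frac{260814}{82092} = \left(-260814\right) \frac{1}{82092} = - \frac{43469}{13682}$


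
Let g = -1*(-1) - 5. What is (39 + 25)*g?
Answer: -256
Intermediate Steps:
g = -4 (g = 1 - 5 = -4)
(39 + 25)*g = (39 + 25)*(-4) = 64*(-4) = -256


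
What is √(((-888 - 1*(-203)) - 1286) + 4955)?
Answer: 2*√746 ≈ 54.626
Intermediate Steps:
√(((-888 - 1*(-203)) - 1286) + 4955) = √(((-888 + 203) - 1286) + 4955) = √((-685 - 1286) + 4955) = √(-1971 + 4955) = √2984 = 2*√746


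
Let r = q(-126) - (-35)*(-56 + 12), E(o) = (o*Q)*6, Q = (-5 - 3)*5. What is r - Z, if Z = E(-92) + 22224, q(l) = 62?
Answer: -45782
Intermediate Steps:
Q = -40 (Q = -8*5 = -40)
E(o) = -240*o (E(o) = (o*(-40))*6 = -40*o*6 = -240*o)
r = -1478 (r = 62 - (-35)*(-56 + 12) = 62 - (-35)*(-44) = 62 - 1*1540 = 62 - 1540 = -1478)
Z = 44304 (Z = -240*(-92) + 22224 = 22080 + 22224 = 44304)
r - Z = -1478 - 1*44304 = -1478 - 44304 = -45782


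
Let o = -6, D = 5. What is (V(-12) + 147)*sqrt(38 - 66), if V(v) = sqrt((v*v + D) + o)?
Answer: 2*I*sqrt(7)*(147 + sqrt(143)) ≈ 841.13*I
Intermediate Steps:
V(v) = sqrt(-1 + v**2) (V(v) = sqrt((v*v + 5) - 6) = sqrt((v**2 + 5) - 6) = sqrt((5 + v**2) - 6) = sqrt(-1 + v**2))
(V(-12) + 147)*sqrt(38 - 66) = (sqrt(-1 + (-12)**2) + 147)*sqrt(38 - 66) = (sqrt(-1 + 144) + 147)*sqrt(-28) = (sqrt(143) + 147)*(2*I*sqrt(7)) = (147 + sqrt(143))*(2*I*sqrt(7)) = 2*I*sqrt(7)*(147 + sqrt(143))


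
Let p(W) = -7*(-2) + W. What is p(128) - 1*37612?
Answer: -37470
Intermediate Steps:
p(W) = 14 + W
p(128) - 1*37612 = (14 + 128) - 1*37612 = 142 - 37612 = -37470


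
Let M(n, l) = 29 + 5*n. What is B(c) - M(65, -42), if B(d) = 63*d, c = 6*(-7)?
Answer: -3000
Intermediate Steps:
c = -42
B(c) - M(65, -42) = 63*(-42) - (29 + 5*65) = -2646 - (29 + 325) = -2646 - 1*354 = -2646 - 354 = -3000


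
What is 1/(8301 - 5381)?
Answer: 1/2920 ≈ 0.00034247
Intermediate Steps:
1/(8301 - 5381) = 1/2920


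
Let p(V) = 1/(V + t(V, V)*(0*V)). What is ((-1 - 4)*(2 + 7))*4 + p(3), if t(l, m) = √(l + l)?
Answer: -539/3 ≈ -179.67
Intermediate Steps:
t(l, m) = √2*√l (t(l, m) = √(2*l) = √2*√l)
p(V) = 1/V (p(V) = 1/(V + (√2*√V)*(0*V)) = 1/(V + (√2*√V)*0) = 1/(V + 0) = 1/V)
((-1 - 4)*(2 + 7))*4 + p(3) = ((-1 - 4)*(2 + 7))*4 + 1/3 = -5*9*4 + ⅓ = -45*4 + ⅓ = -180 + ⅓ = -539/3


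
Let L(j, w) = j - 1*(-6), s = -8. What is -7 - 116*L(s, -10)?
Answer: 225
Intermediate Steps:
L(j, w) = 6 + j (L(j, w) = j + 6 = 6 + j)
-7 - 116*L(s, -10) = -7 - 116*(6 - 8) = -7 - 116*(-2) = -7 + 232 = 225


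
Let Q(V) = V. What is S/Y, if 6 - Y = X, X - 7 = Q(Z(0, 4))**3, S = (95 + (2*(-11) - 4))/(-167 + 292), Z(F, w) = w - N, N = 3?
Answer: -69/250 ≈ -0.27600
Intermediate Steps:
Z(F, w) = -3 + w (Z(F, w) = w - 1*3 = w - 3 = -3 + w)
S = 69/125 (S = (95 + (-22 - 4))/125 = (95 - 26)*(1/125) = 69*(1/125) = 69/125 ≈ 0.55200)
X = 8 (X = 7 + (-3 + 4)**3 = 7 + 1**3 = 7 + 1 = 8)
Y = -2 (Y = 6 - 1*8 = 6 - 8 = -2)
S/Y = (69/125)/(-2) = (69/125)*(-1/2) = -69/250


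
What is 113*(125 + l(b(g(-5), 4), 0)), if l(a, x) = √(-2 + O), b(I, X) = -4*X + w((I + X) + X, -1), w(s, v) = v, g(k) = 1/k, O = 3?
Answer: 14238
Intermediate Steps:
b(I, X) = -1 - 4*X (b(I, X) = -4*X - 1 = -1 - 4*X)
l(a, x) = 1 (l(a, x) = √(-2 + 3) = √1 = 1)
113*(125 + l(b(g(-5), 4), 0)) = 113*(125 + 1) = 113*126 = 14238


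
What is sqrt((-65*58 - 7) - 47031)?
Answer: 2*I*sqrt(12702) ≈ 225.41*I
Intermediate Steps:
sqrt((-65*58 - 7) - 47031) = sqrt((-3770 - 7) - 47031) = sqrt(-3777 - 47031) = sqrt(-50808) = 2*I*sqrt(12702)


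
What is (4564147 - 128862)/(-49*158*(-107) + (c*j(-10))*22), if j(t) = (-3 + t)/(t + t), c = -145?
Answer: 8870570/1652641 ≈ 5.3675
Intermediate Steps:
j(t) = (-3 + t)/(2*t) (j(t) = (-3 + t)/((2*t)) = (-3 + t)*(1/(2*t)) = (-3 + t)/(2*t))
(4564147 - 128862)/(-49*158*(-107) + (c*j(-10))*22) = (4564147 - 128862)/(-49*158*(-107) - 145*(-3 - 10)/(2*(-10))*22) = 4435285/(-7742*(-107) - 145*(-1)*(-13)/(2*10)*22) = 4435285/(828394 - 145*13/20*22) = 4435285/(828394 - 377/4*22) = 4435285/(828394 - 4147/2) = 4435285/(1652641/2) = 4435285*(2/1652641) = 8870570/1652641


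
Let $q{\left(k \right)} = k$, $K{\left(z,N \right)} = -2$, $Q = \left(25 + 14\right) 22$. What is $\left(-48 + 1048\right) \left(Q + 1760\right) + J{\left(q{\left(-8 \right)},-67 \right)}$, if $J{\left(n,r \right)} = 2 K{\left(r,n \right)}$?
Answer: $2617996$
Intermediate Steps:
$Q = 858$ ($Q = 39 \cdot 22 = 858$)
$J{\left(n,r \right)} = -4$ ($J{\left(n,r \right)} = 2 \left(-2\right) = -4$)
$\left(-48 + 1048\right) \left(Q + 1760\right) + J{\left(q{\left(-8 \right)},-67 \right)} = \left(-48 + 1048\right) \left(858 + 1760\right) - 4 = 1000 \cdot 2618 - 4 = 2618000 - 4 = 2617996$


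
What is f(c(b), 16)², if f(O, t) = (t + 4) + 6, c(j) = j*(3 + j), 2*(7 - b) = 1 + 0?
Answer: 676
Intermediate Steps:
b = 13/2 (b = 7 - (1 + 0)/2 = 7 - ½*1 = 7 - ½ = 13/2 ≈ 6.5000)
f(O, t) = 10 + t (f(O, t) = (4 + t) + 6 = 10 + t)
f(c(b), 16)² = (10 + 16)² = 26² = 676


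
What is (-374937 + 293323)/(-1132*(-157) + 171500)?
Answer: -40807/174612 ≈ -0.23370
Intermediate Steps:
(-374937 + 293323)/(-1132*(-157) + 171500) = -81614/(177724 + 171500) = -81614/349224 = -81614*1/349224 = -40807/174612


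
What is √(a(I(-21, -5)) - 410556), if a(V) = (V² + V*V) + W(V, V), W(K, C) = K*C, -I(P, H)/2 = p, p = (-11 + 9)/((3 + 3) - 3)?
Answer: 2*I*√923739/3 ≈ 640.74*I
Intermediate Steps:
p = -⅔ (p = -2/(6 - 3) = -2/3 = -2*⅓ = -⅔ ≈ -0.66667)
I(P, H) = 4/3 (I(P, H) = -2*(-⅔) = 4/3)
W(K, C) = C*K
a(V) = 3*V² (a(V) = (V² + V*V) + V*V = (V² + V²) + V² = 2*V² + V² = 3*V²)
√(a(I(-21, -5)) - 410556) = √(3*(4/3)² - 410556) = √(3*(16/9) - 410556) = √(16/3 - 410556) = √(-1231652/3) = 2*I*√923739/3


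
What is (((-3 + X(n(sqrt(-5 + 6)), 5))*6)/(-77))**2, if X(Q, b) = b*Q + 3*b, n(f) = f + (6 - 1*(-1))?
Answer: 97344/5929 ≈ 16.418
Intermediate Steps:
n(f) = 7 + f (n(f) = f + (6 + 1) = f + 7 = 7 + f)
X(Q, b) = 3*b + Q*b (X(Q, b) = Q*b + 3*b = 3*b + Q*b)
(((-3 + X(n(sqrt(-5 + 6)), 5))*6)/(-77))**2 = (((-3 + 5*(3 + (7 + sqrt(-5 + 6))))*6)/(-77))**2 = (((-3 + 5*(3 + (7 + sqrt(1))))*6)*(-1/77))**2 = (((-3 + 5*(3 + (7 + 1)))*6)*(-1/77))**2 = (((-3 + 5*(3 + 8))*6)*(-1/77))**2 = (((-3 + 5*11)*6)*(-1/77))**2 = (((-3 + 55)*6)*(-1/77))**2 = ((52*6)*(-1/77))**2 = (312*(-1/77))**2 = (-312/77)**2 = 97344/5929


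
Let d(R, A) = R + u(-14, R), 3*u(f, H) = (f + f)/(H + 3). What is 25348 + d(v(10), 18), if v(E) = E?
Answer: 988934/39 ≈ 25357.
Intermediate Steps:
u(f, H) = 2*f/(3*(3 + H)) (u(f, H) = ((f + f)/(H + 3))/3 = ((2*f)/(3 + H))/3 = (2*f/(3 + H))/3 = 2*f/(3*(3 + H)))
d(R, A) = R - 28/(3*(3 + R)) (d(R, A) = R + (⅔)*(-14)/(3 + R) = R - 28/(3*(3 + R)))
25348 + d(v(10), 18) = 25348 + (-28/3 + 10*(3 + 10))/(3 + 10) = 25348 + (-28/3 + 10*13)/13 = 25348 + (-28/3 + 130)/13 = 25348 + (1/13)*(362/3) = 25348 + 362/39 = 988934/39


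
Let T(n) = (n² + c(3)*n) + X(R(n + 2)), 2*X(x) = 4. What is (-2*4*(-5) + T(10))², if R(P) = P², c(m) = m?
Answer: 29584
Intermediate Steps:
X(x) = 2 (X(x) = (½)*4 = 2)
T(n) = 2 + n² + 3*n (T(n) = (n² + 3*n) + 2 = 2 + n² + 3*n)
(-2*4*(-5) + T(10))² = (-2*4*(-5) + (2 + 10² + 3*10))² = (-8*(-5) + (2 + 100 + 30))² = (40 + 132)² = 172² = 29584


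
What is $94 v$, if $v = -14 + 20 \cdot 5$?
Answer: $8084$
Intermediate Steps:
$v = 86$ ($v = -14 + 100 = 86$)
$94 v = 94 \cdot 86 = 8084$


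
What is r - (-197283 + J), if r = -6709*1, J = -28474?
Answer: 219048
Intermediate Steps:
r = -6709
r - (-197283 + J) = -6709 - (-197283 - 28474) = -6709 - 1*(-225757) = -6709 + 225757 = 219048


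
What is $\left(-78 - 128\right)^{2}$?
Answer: $42436$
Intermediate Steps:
$\left(-78 - 128\right)^{2} = \left(-206\right)^{2} = 42436$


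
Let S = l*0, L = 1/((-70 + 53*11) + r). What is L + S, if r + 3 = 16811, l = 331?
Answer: 1/17321 ≈ 5.7733e-5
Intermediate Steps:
r = 16808 (r = -3 + 16811 = 16808)
L = 1/17321 (L = 1/((-70 + 53*11) + 16808) = 1/((-70 + 583) + 16808) = 1/(513 + 16808) = 1/17321 ≈ 5.7733e-5)
S = 0 (S = 331*0 = 0)
L + S = 1/17321 + 0 = 1/17321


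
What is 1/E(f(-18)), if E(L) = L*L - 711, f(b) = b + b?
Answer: 1/585 ≈ 0.0017094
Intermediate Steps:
f(b) = 2*b
E(L) = -711 + L² (E(L) = L² - 711 = -711 + L²)
1/E(f(-18)) = 1/(-711 + (2*(-18))²) = 1/(-711 + (-36)²) = 1/(-711 + 1296) = 1/585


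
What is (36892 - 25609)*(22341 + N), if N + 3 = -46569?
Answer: -273398373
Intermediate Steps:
N = -46572 (N = -3 - 46569 = -46572)
(36892 - 25609)*(22341 + N) = (36892 - 25609)*(22341 - 46572) = 11283*(-24231) = -273398373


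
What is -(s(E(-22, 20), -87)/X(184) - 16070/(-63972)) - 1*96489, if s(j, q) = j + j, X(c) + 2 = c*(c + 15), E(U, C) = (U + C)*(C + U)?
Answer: -56500989222967/585567702 ≈ -96489.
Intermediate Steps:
E(U, C) = (C + U)**2 (E(U, C) = (C + U)*(C + U) = (C + U)**2)
X(c) = -2 + c*(15 + c) (X(c) = -2 + c*(c + 15) = -2 + c*(15 + c))
s(j, q) = 2*j
-(s(E(-22, 20), -87)/X(184) - 16070/(-63972)) - 1*96489 = -((2*(20 - 22)**2)/(-2 + 184**2 + 15*184) - 16070/(-63972)) - 1*96489 = -((2*(-2)**2)/(-2 + 33856 + 2760) - 16070*(-1/63972)) - 96489 = -((2*4)/36614 + 8035/31986) - 96489 = -(8*(1/36614) + 8035/31986) - 96489 = -(4/18307 + 8035/31986) - 96489 = -1*147224689/585567702 - 96489 = -147224689/585567702 - 96489 = -56500989222967/585567702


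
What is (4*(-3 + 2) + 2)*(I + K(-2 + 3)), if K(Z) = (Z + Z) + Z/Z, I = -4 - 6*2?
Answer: 26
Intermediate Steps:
I = -16 (I = -4 - 12 = -16)
K(Z) = 1 + 2*Z (K(Z) = 2*Z + 1 = 1 + 2*Z)
(4*(-3 + 2) + 2)*(I + K(-2 + 3)) = (4*(-3 + 2) + 2)*(-16 + (1 + 2*(-2 + 3))) = (4*(-1) + 2)*(-16 + (1 + 2*1)) = (-4 + 2)*(-16 + (1 + 2)) = -2*(-16 + 3) = -2*(-13) = 26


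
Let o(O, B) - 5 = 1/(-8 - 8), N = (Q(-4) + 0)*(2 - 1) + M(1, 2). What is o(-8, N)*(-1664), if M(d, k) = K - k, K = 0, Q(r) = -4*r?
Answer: -8216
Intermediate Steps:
M(d, k) = -k (M(d, k) = 0 - k = -k)
N = 14 (N = (-4*(-4) + 0)*(2 - 1) - 1*2 = (16 + 0)*1 - 2 = 16*1 - 2 = 16 - 2 = 14)
o(O, B) = 79/16 (o(O, B) = 5 + 1/(-8 - 8) = 5 + 1/(-16) = 5 - 1/16 = 79/16)
o(-8, N)*(-1664) = (79/16)*(-1664) = -8216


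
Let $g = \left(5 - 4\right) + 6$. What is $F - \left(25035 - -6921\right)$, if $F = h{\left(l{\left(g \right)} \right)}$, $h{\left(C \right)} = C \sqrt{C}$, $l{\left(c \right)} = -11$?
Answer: $-31956 - 11 i \sqrt{11} \approx -31956.0 - 36.483 i$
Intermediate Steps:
$g = 7$ ($g = 1 + 6 = 7$)
$h{\left(C \right)} = C^{\frac{3}{2}}$
$F = - 11 i \sqrt{11}$ ($F = \left(-11\right)^{\frac{3}{2}} = - 11 i \sqrt{11} \approx - 36.483 i$)
$F - \left(25035 - -6921\right) = - 11 i \sqrt{11} - \left(25035 - -6921\right) = - 11 i \sqrt{11} - \left(25035 + 6921\right) = - 11 i \sqrt{11} - 31956 = -31956 - 11 i \sqrt{11}$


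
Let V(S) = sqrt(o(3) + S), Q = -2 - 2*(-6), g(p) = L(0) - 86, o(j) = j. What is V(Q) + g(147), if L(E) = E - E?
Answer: -86 + sqrt(13) ≈ -82.394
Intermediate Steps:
L(E) = 0
g(p) = -86 (g(p) = 0 - 86 = -86)
Q = 10 (Q = -2 + 12 = 10)
V(S) = sqrt(3 + S)
V(Q) + g(147) = sqrt(3 + 10) - 86 = sqrt(13) - 86 = -86 + sqrt(13)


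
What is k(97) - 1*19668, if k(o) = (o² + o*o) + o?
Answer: -753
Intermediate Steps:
k(o) = o + 2*o² (k(o) = (o² + o²) + o = 2*o² + o = o + 2*o²)
k(97) - 1*19668 = 97*(1 + 2*97) - 1*19668 = 97*(1 + 194) - 19668 = 97*195 - 19668 = 18915 - 19668 = -753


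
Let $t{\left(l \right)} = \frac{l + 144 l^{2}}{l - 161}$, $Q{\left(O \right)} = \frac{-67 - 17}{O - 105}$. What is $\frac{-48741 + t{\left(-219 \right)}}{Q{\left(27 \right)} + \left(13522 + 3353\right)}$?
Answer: $- \frac{66112137}{16673564} \approx -3.9651$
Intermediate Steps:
$Q{\left(O \right)} = - \frac{84}{-105 + O}$
$t{\left(l \right)} = \frac{l + 144 l^{2}}{-161 + l}$
$\frac{-48741 + t{\left(-219 \right)}}{Q{\left(27 \right)} + \left(13522 + 3353\right)} = \frac{-48741 - \frac{219 \left(1 + 144 \left(-219\right)\right)}{-161 - 219}}{- \frac{84}{-105 + 27} + \left(13522 + 3353\right)} = \frac{-48741 - \frac{219 \left(1 - 31536\right)}{-380}}{- \frac{84}{-78} + 16875} = \frac{-48741 - \left(- \frac{219}{380}\right) \left(-31535\right)}{\left(-84\right) \left(- \frac{1}{78}\right) + 16875} = \frac{-48741 - \frac{1381233}{76}}{\frac{14}{13} + 16875} = - \frac{5085549}{76 \cdot \frac{219389}{13}} = \left(- \frac{5085549}{76}\right) \frac{13}{219389} = - \frac{66112137}{16673564}$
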